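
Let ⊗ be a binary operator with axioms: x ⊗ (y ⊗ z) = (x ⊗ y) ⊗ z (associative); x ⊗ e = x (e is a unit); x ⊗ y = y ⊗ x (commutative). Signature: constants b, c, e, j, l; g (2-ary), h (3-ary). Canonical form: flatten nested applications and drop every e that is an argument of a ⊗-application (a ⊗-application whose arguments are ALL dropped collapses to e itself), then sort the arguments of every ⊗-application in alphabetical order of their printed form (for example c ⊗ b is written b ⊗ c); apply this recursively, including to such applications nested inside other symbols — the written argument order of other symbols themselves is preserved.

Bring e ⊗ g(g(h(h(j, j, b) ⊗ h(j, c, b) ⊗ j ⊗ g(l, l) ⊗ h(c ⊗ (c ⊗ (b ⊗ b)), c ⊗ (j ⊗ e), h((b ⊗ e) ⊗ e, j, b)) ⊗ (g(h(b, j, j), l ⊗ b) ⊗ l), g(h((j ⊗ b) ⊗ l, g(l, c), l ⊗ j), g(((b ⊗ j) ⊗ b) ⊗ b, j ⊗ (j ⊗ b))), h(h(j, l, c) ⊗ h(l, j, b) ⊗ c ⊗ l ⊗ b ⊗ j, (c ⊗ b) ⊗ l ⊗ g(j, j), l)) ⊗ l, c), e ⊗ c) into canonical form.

Answer: g(g(h(g(h(b, j, j), b ⊗ l) ⊗ g(l, l) ⊗ h(b ⊗ b ⊗ c ⊗ c, c ⊗ j, h(b, j, b)) ⊗ h(j, c, b) ⊗ h(j, j, b) ⊗ j ⊗ l, g(h(b ⊗ j ⊗ l, g(l, c), j ⊗ l), g(b ⊗ b ⊗ b ⊗ j, b ⊗ j ⊗ j)), h(b ⊗ c ⊗ h(j, l, c) ⊗ h(l, j, b) ⊗ j ⊗ l, b ⊗ c ⊗ g(j, j) ⊗ l, l)) ⊗ l, c), c)

Derivation:
Inside:  g(g(h(h(j, j, b) ⊗ h(j, c, b) ⊗ j ⊗ g(l, l) ⊗ h(c ⊗ (c ⊗ (b ⊗ b)), c ⊗ (j ⊗ e), h((b ⊗ e) ⊗ e, j, b)) ⊗ (g(h(b, j, j), l ⊗ b) ⊗ l), g(h((j ⊗ b) ⊗ l, g(l, c), l ⊗ j), g(((b ⊗ j) ⊗ b) ⊗ b, j ⊗ (j ⊗ b))), h(h(j, l, c) ⊗ h(l, j, b) ⊗ c ⊗ l ⊗ b ⊗ j, (c ⊗ b) ⊗ l ⊗ g(j, j), l)) ⊗ l, c), e ⊗ c)  →  g(g(h(g(h(b, j, j), b ⊗ l) ⊗ g(l, l) ⊗ h(b ⊗ b ⊗ c ⊗ c, c ⊗ j, h(b, j, b)) ⊗ h(j, c, b) ⊗ h(j, j, b) ⊗ j ⊗ l, g(h(b ⊗ j ⊗ l, g(l, c), j ⊗ l), g(b ⊗ b ⊗ b ⊗ j, b ⊗ j ⊗ j)), h(b ⊗ c ⊗ h(j, l, c) ⊗ h(l, j, b) ⊗ j ⊗ l, b ⊗ c ⊗ g(j, j) ⊗ l, l)) ⊗ l, c), c)
Unit:  drop e
Sort:  g(g(h(g(h(b, j, j), b ⊗ l) ⊗ g(l, l) ⊗ h(b ⊗ b ⊗ c ⊗ c, c ⊗ j, h(b, j, b)) ⊗ h(j, c, b) ⊗ h(j, j, b) ⊗ j ⊗ l, g(h(b ⊗ j ⊗ l, g(l, c), j ⊗ l), g(b ⊗ b ⊗ b ⊗ j, b ⊗ j ⊗ j)), h(b ⊗ c ⊗ h(j, l, c) ⊗ h(l, j, b) ⊗ j ⊗ l, b ⊗ c ⊗ g(j, j) ⊗ l, l)) ⊗ l, c), c)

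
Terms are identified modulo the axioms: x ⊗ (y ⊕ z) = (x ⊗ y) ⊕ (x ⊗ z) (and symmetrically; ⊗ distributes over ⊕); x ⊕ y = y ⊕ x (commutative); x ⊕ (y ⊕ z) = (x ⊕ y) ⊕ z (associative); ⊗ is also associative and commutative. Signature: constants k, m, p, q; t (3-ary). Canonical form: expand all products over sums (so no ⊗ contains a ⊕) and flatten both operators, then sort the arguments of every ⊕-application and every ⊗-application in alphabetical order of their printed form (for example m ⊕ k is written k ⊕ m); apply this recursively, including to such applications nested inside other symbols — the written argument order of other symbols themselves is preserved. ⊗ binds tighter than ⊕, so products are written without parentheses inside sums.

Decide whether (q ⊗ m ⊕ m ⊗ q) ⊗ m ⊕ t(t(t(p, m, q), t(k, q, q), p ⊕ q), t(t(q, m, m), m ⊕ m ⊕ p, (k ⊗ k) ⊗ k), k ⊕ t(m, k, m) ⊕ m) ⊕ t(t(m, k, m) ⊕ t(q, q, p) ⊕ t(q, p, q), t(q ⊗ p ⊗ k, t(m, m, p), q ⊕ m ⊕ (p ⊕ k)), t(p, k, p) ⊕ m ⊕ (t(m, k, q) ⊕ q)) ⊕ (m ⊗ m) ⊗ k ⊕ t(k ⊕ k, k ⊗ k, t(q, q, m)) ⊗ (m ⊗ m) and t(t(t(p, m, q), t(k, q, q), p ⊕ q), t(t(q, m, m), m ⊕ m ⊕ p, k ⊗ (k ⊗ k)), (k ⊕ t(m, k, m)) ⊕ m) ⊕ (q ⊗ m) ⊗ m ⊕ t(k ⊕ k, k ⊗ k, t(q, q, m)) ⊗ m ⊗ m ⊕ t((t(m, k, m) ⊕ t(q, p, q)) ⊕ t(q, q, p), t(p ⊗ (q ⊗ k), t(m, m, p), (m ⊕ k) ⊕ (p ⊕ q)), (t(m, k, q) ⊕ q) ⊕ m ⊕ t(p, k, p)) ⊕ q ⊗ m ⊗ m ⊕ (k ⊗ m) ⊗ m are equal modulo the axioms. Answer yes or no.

Answer: yes — both canonical forms are k ⊗ m ⊗ m ⊕ m ⊗ m ⊗ q ⊕ m ⊗ m ⊗ q ⊕ m ⊗ m ⊗ t(k ⊕ k, k ⊗ k, t(q, q, m)) ⊕ t(t(m, k, m) ⊕ t(q, p, q) ⊕ t(q, q, p), t(k ⊗ p ⊗ q, t(m, m, p), k ⊕ m ⊕ p ⊕ q), m ⊕ q ⊕ t(m, k, q) ⊕ t(p, k, p)) ⊕ t(t(t(p, m, q), t(k, q, q), p ⊕ q), t(t(q, m, m), m ⊕ m ⊕ p, k ⊗ k ⊗ k), k ⊕ m ⊕ t(m, k, m))

Derivation:
Left:  (q ⊗ m ⊕ m ⊗ q) ⊗ m ⊕ t(t(t(p, m, q), t(k, q, q), p ⊕ q), t(t(q, m, m), m ⊕ m ⊕ p, (k ⊗ k) ⊗ k), k ⊕ t(m, k, m) ⊕ m) ⊕ t(t(m, k, m) ⊕ t(q, q, p) ⊕ t(q, p, q), t(q ⊗ p ⊗ k, t(m, m, p), q ⊕ m ⊕ (p ⊕ k)), t(p, k, p) ⊕ m ⊕ (t(m, k, q) ⊕ q)) ⊕ (m ⊗ m) ⊗ k ⊕ t(k ⊕ k, k ⊗ k, t(q, q, m)) ⊗ (m ⊗ m)
  Expand:  m ⊗ m ⊗ q ⊕ m ⊗ m ⊗ q ⊕ t(t(t(p, m, q), t(k, q, q), p ⊕ q), t(t(q, m, m), m ⊕ m ⊕ p, k ⊗ k ⊗ k), k ⊕ m ⊕ t(m, k, m)) ⊕ t(t(m, k, m) ⊕ t(q, p, q) ⊕ t(q, q, p), t(k ⊗ p ⊗ q, t(m, m, p), k ⊕ m ⊕ p ⊕ q), m ⊕ q ⊕ t(m, k, q) ⊕ t(p, k, p)) ⊕ k ⊗ m ⊗ m ⊕ m ⊗ m ⊗ t(k ⊕ k, k ⊗ k, t(q, q, m))
  Sort:  k ⊗ m ⊗ m ⊕ m ⊗ m ⊗ q ⊕ m ⊗ m ⊗ q ⊕ m ⊗ m ⊗ t(k ⊕ k, k ⊗ k, t(q, q, m)) ⊕ t(t(m, k, m) ⊕ t(q, p, q) ⊕ t(q, q, p), t(k ⊗ p ⊗ q, t(m, m, p), k ⊕ m ⊕ p ⊕ q), m ⊕ q ⊕ t(m, k, q) ⊕ t(p, k, p)) ⊕ t(t(t(p, m, q), t(k, q, q), p ⊕ q), t(t(q, m, m), m ⊕ m ⊕ p, k ⊗ k ⊗ k), k ⊕ m ⊕ t(m, k, m))
Right:  t(t(t(p, m, q), t(k, q, q), p ⊕ q), t(t(q, m, m), m ⊕ m ⊕ p, k ⊗ (k ⊗ k)), (k ⊕ t(m, k, m)) ⊕ m) ⊕ (q ⊗ m) ⊗ m ⊕ t(k ⊕ k, k ⊗ k, t(q, q, m)) ⊗ m ⊗ m ⊕ t((t(m, k, m) ⊕ t(q, p, q)) ⊕ t(q, q, p), t(p ⊗ (q ⊗ k), t(m, m, p), (m ⊕ k) ⊕ (p ⊕ q)), (t(m, k, q) ⊕ q) ⊕ m ⊕ t(p, k, p)) ⊕ q ⊗ m ⊗ m ⊕ (k ⊗ m) ⊗ m
  Flatten:  t(t(t(p, m, q), t(k, q, q), p ⊕ q), t(t(q, m, m), m ⊕ m ⊕ p, k ⊗ k ⊗ k), k ⊕ m ⊕ t(m, k, m)) ⊕ m ⊗ m ⊗ q ⊕ m ⊗ m ⊗ t(k ⊕ k, k ⊗ k, t(q, q, m)) ⊕ t(t(m, k, m) ⊕ t(q, p, q) ⊕ t(q, q, p), t(k ⊗ p ⊗ q, t(m, m, p), k ⊕ m ⊕ p ⊕ q), m ⊕ q ⊕ t(m, k, q) ⊕ t(p, k, p)) ⊕ m ⊗ m ⊗ q ⊕ k ⊗ m ⊗ m
  Sort arguments:  k ⊗ m ⊗ m ⊕ m ⊗ m ⊗ q ⊕ m ⊗ m ⊗ q ⊕ m ⊗ m ⊗ t(k ⊕ k, k ⊗ k, t(q, q, m)) ⊕ t(t(m, k, m) ⊕ t(q, p, q) ⊕ t(q, q, p), t(k ⊗ p ⊗ q, t(m, m, p), k ⊕ m ⊕ p ⊕ q), m ⊕ q ⊕ t(m, k, q) ⊕ t(p, k, p)) ⊕ t(t(t(p, m, q), t(k, q, q), p ⊕ q), t(t(q, m, m), m ⊕ m ⊕ p, k ⊗ k ⊗ k), k ⊕ m ⊕ t(m, k, m))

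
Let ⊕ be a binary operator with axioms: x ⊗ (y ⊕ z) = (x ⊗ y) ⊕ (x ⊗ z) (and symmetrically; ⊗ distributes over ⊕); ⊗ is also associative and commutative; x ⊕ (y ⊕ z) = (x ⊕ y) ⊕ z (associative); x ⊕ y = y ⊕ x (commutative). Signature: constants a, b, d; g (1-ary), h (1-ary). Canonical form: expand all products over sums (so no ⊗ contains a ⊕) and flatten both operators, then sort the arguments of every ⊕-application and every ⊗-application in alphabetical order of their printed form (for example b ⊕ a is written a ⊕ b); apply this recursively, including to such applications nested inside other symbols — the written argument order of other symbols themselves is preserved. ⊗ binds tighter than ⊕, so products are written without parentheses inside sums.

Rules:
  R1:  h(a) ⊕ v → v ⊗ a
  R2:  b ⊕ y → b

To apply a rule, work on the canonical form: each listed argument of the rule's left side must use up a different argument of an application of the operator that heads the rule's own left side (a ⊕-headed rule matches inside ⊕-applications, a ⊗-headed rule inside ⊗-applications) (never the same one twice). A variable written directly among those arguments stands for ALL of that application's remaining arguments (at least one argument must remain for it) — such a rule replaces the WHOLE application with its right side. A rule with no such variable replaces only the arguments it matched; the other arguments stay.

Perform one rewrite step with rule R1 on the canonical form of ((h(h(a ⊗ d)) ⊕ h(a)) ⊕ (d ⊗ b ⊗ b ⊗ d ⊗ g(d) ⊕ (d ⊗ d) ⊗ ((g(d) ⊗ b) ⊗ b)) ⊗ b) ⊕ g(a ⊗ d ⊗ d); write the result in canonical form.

Answer: a ⊗ b ⊗ b ⊗ b ⊗ d ⊗ d ⊗ g(d) ⊕ a ⊗ b ⊗ b ⊗ b ⊗ d ⊗ d ⊗ g(d) ⊕ a ⊗ g(a ⊗ d ⊗ d) ⊕ a ⊗ h(h(a ⊗ d))

Derivation:
Canonical form:  b ⊗ b ⊗ b ⊗ d ⊗ d ⊗ g(d) ⊕ b ⊗ b ⊗ b ⊗ d ⊗ d ⊗ g(d) ⊕ g(a ⊗ d ⊗ d) ⊕ h(a) ⊕ h(h(a ⊗ d))
R1 matches:  uses h(a);  v := b ⊗ b ⊗ b ⊗ d ⊗ d ⊗ g(d) ⊕ b ⊗ b ⊗ b ⊗ d ⊗ d ⊗ g(d) ⊕ g(a ⊗ d ⊗ d) ⊕ h(h(a ⊗ d))
The extension variable absorbs all remaining arguments, so the whole application is rewritten.
Result:  a ⊗ b ⊗ b ⊗ b ⊗ d ⊗ d ⊗ g(d) ⊕ a ⊗ b ⊗ b ⊗ b ⊗ d ⊗ d ⊗ g(d) ⊕ a ⊗ g(a ⊗ d ⊗ d) ⊕ a ⊗ h(h(a ⊗ d))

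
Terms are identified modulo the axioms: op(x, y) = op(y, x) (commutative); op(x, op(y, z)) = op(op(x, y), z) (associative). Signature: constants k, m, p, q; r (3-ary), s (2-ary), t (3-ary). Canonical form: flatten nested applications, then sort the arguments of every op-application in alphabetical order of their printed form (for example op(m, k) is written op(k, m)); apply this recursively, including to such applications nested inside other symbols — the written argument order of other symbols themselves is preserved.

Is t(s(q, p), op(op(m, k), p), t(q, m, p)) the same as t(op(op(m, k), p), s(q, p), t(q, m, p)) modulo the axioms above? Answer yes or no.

Left:  t(s(q, p), op(op(m, k), p), t(q, m, p))
  Descend into:  op(op(m, k), p)
  Flatten:  op(m, k, p)
  Sort:  op(k, m, p)
  Put back:  t(s(q, p), op(k, m, p), t(q, m, p))
Right:  t(op(op(m, k), p), s(q, p), t(q, m, p))
  Work inside:  op(op(m, k), p)
  Merge nested applications:  op(m, k, p)
  Order the arguments:  op(k, m, p)
  Rebuild:  t(op(k, m, p), s(q, p), t(q, m, p))

Answer: no — t(s(q, p), op(k, m, p), t(q, m, p)) vs t(op(k, m, p), s(q, p), t(q, m, p))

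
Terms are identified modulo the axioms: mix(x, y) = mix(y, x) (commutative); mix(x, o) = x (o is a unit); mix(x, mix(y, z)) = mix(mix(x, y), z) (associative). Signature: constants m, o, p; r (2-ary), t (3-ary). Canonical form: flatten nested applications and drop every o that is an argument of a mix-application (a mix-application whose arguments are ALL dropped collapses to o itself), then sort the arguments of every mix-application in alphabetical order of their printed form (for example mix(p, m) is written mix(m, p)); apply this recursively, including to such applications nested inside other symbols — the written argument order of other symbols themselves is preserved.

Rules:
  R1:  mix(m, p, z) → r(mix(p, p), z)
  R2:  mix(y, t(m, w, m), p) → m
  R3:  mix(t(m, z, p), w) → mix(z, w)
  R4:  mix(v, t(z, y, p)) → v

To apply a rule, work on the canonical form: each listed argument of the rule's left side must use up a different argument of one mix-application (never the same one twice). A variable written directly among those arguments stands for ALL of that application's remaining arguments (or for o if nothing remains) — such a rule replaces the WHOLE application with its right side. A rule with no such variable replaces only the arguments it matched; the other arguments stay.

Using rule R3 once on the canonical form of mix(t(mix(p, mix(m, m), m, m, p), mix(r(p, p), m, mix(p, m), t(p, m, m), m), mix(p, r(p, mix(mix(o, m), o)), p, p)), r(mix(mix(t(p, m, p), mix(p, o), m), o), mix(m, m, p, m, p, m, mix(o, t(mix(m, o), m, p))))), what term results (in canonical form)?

Answer: mix(r(mix(m, p, t(p, m, p)), mix(m, m, m, m, m, p, p)), t(mix(m, m, m, m, p, p), mix(m, m, m, p, r(p, p), t(p, m, m)), mix(p, p, p, r(p, m))))

Derivation:
Canonical form:  mix(r(mix(m, p, t(p, m, p)), mix(m, m, m, m, p, p, t(m, m, p))), t(mix(m, m, m, m, p, p), mix(m, m, m, p, r(p, p), t(p, m, m)), mix(p, p, p, r(p, m))))
Match R3:  consume t(m, m, p);  w := mix(m, m, m, m, p, p), z := m
The extension variable absorbs all remaining arguments, so the whole application is rewritten.
Result:  mix(r(mix(m, p, t(p, m, p)), mix(m, m, m, m, m, p, p)), t(mix(m, m, m, m, p, p), mix(m, m, m, p, r(p, p), t(p, m, m)), mix(p, p, p, r(p, m))))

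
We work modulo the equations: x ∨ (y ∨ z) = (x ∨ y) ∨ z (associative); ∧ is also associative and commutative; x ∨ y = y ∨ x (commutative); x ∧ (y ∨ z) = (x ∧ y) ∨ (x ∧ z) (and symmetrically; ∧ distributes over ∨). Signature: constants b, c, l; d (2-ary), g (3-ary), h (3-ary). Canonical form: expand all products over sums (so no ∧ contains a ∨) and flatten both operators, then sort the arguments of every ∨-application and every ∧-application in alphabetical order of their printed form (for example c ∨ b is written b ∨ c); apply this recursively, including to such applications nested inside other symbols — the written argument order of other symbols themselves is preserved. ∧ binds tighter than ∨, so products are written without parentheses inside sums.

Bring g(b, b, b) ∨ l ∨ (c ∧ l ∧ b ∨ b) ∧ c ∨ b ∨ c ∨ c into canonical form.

Answer: b ∨ b ∧ c ∨ b ∧ c ∧ c ∧ l ∨ c ∨ c ∨ g(b, b, b) ∨ l

Derivation:
Expand products over sums:  g(b, b, b) ∨ l ∨ b ∧ c ∧ c ∧ l ∨ b ∧ c ∨ b ∨ c ∨ c
Sort:  b ∨ b ∧ c ∨ b ∧ c ∧ c ∧ l ∨ c ∨ c ∨ g(b, b, b) ∨ l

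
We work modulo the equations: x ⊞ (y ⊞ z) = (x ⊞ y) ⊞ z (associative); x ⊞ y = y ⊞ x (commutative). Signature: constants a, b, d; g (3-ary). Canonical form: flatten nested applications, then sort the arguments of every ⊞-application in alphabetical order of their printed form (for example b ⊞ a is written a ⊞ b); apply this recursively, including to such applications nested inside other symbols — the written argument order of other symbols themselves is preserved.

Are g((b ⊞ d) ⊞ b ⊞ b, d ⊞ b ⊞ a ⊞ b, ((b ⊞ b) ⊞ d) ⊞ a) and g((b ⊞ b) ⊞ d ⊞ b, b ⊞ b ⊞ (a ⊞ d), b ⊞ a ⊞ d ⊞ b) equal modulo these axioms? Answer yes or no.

Left:  g((b ⊞ d) ⊞ b ⊞ b, d ⊞ b ⊞ a ⊞ b, ((b ⊞ b) ⊞ d) ⊞ a)
  Focus inside:  ((b ⊞ b) ⊞ d) ⊞ a
  Un-nest:  b ⊞ b ⊞ d ⊞ a
  Sort arguments:  a ⊞ b ⊞ b ⊞ d
  Put back:  g(b ⊞ b ⊞ b ⊞ d, a ⊞ b ⊞ b ⊞ d, a ⊞ b ⊞ b ⊞ d)
Right:  g((b ⊞ b) ⊞ d ⊞ b, b ⊞ b ⊞ (a ⊞ d), b ⊞ a ⊞ d ⊞ b)
  Work inside:  b ⊞ b ⊞ (a ⊞ d)
  Flatten:  b ⊞ b ⊞ a ⊞ d
  Sort arguments:  a ⊞ b ⊞ b ⊞ d
  Put back:  g(b ⊞ b ⊞ b ⊞ d, a ⊞ b ⊞ b ⊞ d, a ⊞ b ⊞ b ⊞ d)

Answer: yes — both canonical forms are g(b ⊞ b ⊞ b ⊞ d, a ⊞ b ⊞ b ⊞ d, a ⊞ b ⊞ b ⊞ d)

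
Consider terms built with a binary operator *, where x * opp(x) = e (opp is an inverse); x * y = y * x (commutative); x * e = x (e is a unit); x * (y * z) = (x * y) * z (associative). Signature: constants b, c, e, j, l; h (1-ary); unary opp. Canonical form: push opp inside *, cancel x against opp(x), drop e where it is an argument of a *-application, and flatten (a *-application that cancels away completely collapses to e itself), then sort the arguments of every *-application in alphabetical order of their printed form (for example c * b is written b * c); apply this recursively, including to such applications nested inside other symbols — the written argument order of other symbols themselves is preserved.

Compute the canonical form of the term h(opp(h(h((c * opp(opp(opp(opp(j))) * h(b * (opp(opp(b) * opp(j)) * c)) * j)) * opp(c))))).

Answer: h(opp(h(h(opp(h(b * b * c * j))))))

Derivation:
Focus inside:  (c * opp(opp(opp(opp(j))) * h(b * (opp(opp(b) * opp(j)) * c)) * j)) * opp(c)
Push opp inside:  distribute opp over * and collapse double opp
Inverses cancel:  c cancels; j cancels
Collect:  opp(h(b * b * c * j))
Rebuild:  h(opp(h(h(opp(h(b * b * c * j))))))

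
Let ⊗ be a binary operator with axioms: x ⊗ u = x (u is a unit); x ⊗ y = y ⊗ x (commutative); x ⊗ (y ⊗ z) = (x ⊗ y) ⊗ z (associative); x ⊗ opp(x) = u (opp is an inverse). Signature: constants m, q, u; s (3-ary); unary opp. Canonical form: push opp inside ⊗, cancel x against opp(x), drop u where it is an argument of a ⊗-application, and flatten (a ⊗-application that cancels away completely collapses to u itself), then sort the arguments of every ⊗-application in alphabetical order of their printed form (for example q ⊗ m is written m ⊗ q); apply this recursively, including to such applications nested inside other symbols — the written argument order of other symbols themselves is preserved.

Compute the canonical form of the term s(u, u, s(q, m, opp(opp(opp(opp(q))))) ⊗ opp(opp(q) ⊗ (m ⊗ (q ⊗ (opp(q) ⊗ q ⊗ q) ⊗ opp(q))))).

Focus inside:  s(q, m, opp(opp(opp(opp(q))))) ⊗ opp(opp(q) ⊗ (m ⊗ (q ⊗ (opp(q) ⊗ q ⊗ q) ⊗ opp(q))))
Push opp inside:  distribute opp over ⊗ and collapse double opp
Cancel inverse pairs:  q cancels
Collect terms:  s(q, m, q) ⊗ opp(m)
Sort:  opp(m) ⊗ s(q, m, q)
Reassemble:  s(u, u, opp(m) ⊗ s(q, m, q))

Answer: s(u, u, opp(m) ⊗ s(q, m, q))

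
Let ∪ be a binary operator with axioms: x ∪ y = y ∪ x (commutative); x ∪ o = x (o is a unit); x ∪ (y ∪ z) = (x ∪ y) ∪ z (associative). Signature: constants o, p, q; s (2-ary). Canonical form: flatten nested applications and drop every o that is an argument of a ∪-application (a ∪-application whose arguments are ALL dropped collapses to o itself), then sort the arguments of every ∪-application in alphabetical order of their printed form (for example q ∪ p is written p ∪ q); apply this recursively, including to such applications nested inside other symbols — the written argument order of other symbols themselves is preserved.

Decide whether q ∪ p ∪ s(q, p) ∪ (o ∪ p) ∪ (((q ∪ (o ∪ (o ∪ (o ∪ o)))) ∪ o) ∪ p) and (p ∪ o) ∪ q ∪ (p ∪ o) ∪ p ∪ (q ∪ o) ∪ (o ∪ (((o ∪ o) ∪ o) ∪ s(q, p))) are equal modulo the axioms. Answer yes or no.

Left:  q ∪ p ∪ s(q, p) ∪ (o ∪ p) ∪ (((q ∪ (o ∪ (o ∪ (o ∪ o)))) ∪ o) ∪ p)
  Flatten:  q ∪ p ∪ s(q, p) ∪ o ∪ p ∪ q ∪ o ∪ o ∪ o ∪ o ∪ o ∪ p
  Units out:  drop o (×6)
  Sort:  p ∪ p ∪ p ∪ q ∪ q ∪ s(q, p)
Right:  (p ∪ o) ∪ q ∪ (p ∪ o) ∪ p ∪ (q ∪ o) ∪ (o ∪ (((o ∪ o) ∪ o) ∪ s(q, p)))
  Flatten:  p ∪ o ∪ q ∪ p ∪ o ∪ p ∪ q ∪ o ∪ o ∪ o ∪ o ∪ o ∪ s(q, p)
  Drop the unit:  drop o (×7)
  Sort arguments:  p ∪ p ∪ p ∪ q ∪ q ∪ s(q, p)

Answer: yes — both canonical forms are p ∪ p ∪ p ∪ q ∪ q ∪ s(q, p)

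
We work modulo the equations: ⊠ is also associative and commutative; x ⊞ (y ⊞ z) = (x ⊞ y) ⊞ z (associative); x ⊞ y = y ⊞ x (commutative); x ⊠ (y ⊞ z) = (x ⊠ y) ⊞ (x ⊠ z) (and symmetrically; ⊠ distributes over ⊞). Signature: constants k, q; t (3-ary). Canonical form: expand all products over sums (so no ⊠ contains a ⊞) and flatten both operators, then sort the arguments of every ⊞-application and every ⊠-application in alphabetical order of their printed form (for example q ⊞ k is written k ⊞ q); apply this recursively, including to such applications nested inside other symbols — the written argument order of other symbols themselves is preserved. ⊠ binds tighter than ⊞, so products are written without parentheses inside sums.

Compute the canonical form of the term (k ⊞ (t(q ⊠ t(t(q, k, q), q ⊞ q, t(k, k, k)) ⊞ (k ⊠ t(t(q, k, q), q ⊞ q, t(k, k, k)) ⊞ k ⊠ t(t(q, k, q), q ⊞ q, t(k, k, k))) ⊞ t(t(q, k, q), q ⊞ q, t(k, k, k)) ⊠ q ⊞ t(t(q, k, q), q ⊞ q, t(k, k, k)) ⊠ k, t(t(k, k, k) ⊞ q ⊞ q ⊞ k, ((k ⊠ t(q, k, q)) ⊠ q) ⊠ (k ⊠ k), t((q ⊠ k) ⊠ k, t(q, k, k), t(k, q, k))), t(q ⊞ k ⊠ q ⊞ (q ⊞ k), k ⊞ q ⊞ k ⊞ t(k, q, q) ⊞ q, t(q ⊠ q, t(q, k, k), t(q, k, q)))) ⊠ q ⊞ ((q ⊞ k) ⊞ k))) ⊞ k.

Answer: k ⊞ k ⊞ k ⊞ k ⊞ q ⊞ q ⊠ t(k ⊠ t(t(q, k, q), q ⊞ q, t(k, k, k)) ⊞ k ⊠ t(t(q, k, q), q ⊞ q, t(k, k, k)) ⊞ k ⊠ t(t(q, k, q), q ⊞ q, t(k, k, k)) ⊞ q ⊠ t(t(q, k, q), q ⊞ q, t(k, k, k)) ⊞ q ⊠ t(t(q, k, q), q ⊞ q, t(k, k, k)), t(k ⊞ q ⊞ q ⊞ t(k, k, k), k ⊠ k ⊠ k ⊠ q ⊠ t(q, k, q), t(k ⊠ k ⊠ q, t(q, k, k), t(k, q, k))), t(k ⊞ k ⊠ q ⊞ q ⊞ q, k ⊞ k ⊞ q ⊞ q ⊞ t(k, q, q), t(q ⊠ q, t(q, k, k), t(q, k, q))))

Derivation:
Un-nest:  k ⊞ q ⊠ t(k ⊠ t(t(q, k, q), q ⊞ q, t(k, k, k)) ⊞ k ⊠ t(t(q, k, q), q ⊞ q, t(k, k, k)) ⊞ k ⊠ t(t(q, k, q), q ⊞ q, t(k, k, k)) ⊞ q ⊠ t(t(q, k, q), q ⊞ q, t(k, k, k)) ⊞ q ⊠ t(t(q, k, q), q ⊞ q, t(k, k, k)), t(k ⊞ q ⊞ q ⊞ t(k, k, k), k ⊠ k ⊠ k ⊠ q ⊠ t(q, k, q), t(k ⊠ k ⊠ q, t(q, k, k), t(k, q, k))), t(k ⊞ k ⊠ q ⊞ q ⊞ q, k ⊞ k ⊞ q ⊞ q ⊞ t(k, q, q), t(q ⊠ q, t(q, k, k), t(q, k, q)))) ⊞ q ⊞ k ⊞ k ⊞ k
Sort arguments:  k ⊞ k ⊞ k ⊞ k ⊞ q ⊞ q ⊠ t(k ⊠ t(t(q, k, q), q ⊞ q, t(k, k, k)) ⊞ k ⊠ t(t(q, k, q), q ⊞ q, t(k, k, k)) ⊞ k ⊠ t(t(q, k, q), q ⊞ q, t(k, k, k)) ⊞ q ⊠ t(t(q, k, q), q ⊞ q, t(k, k, k)) ⊞ q ⊠ t(t(q, k, q), q ⊞ q, t(k, k, k)), t(k ⊞ q ⊞ q ⊞ t(k, k, k), k ⊠ k ⊠ k ⊠ q ⊠ t(q, k, q), t(k ⊠ k ⊠ q, t(q, k, k), t(k, q, k))), t(k ⊞ k ⊠ q ⊞ q ⊞ q, k ⊞ k ⊞ q ⊞ q ⊞ t(k, q, q), t(q ⊠ q, t(q, k, k), t(q, k, q))))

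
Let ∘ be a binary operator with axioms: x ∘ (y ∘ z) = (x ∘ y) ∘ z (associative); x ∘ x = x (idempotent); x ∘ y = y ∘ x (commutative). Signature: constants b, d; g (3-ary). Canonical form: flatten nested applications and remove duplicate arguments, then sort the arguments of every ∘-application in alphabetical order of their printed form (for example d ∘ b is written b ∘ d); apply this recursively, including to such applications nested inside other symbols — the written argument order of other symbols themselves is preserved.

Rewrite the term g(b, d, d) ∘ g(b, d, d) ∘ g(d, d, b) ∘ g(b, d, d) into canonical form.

Drop duplicates:  drop duplicate g(b, d, d), g(b, d, d)
Sort arguments:  g(b, d, d) ∘ g(d, d, b)

Answer: g(b, d, d) ∘ g(d, d, b)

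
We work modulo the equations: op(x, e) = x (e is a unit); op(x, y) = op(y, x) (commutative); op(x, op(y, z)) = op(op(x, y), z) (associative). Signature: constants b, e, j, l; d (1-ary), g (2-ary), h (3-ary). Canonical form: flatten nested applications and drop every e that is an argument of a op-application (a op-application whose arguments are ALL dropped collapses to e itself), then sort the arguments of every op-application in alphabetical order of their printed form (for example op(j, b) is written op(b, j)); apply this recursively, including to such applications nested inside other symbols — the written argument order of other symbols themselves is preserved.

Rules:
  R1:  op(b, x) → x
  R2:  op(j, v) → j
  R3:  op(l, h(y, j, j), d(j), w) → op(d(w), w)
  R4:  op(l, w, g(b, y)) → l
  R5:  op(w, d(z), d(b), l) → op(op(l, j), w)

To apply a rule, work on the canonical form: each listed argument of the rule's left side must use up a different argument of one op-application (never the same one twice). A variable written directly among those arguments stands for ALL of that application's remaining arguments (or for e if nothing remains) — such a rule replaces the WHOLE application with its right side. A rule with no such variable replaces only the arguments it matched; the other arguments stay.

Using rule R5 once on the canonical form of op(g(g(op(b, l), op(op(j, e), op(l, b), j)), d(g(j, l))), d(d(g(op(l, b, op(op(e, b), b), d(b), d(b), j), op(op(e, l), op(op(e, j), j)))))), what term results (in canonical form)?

Canonical form:  op(d(d(g(op(b, b, b, d(b), d(b), j, l), op(j, j, l)))), g(g(op(b, l), op(b, j, j, l)), d(g(j, l))))
Apply R5:  consuming d(b), d(b), l;  w := op(b, b, b, j), z := b
Every leftover argument binds to the variable; the entire application is replaced.
New term:  op(d(d(g(op(b, b, b, j, j, l), op(j, j, l)))), g(g(op(b, l), op(b, j, j, l)), d(g(j, l))))

Answer: op(d(d(g(op(b, b, b, j, j, l), op(j, j, l)))), g(g(op(b, l), op(b, j, j, l)), d(g(j, l))))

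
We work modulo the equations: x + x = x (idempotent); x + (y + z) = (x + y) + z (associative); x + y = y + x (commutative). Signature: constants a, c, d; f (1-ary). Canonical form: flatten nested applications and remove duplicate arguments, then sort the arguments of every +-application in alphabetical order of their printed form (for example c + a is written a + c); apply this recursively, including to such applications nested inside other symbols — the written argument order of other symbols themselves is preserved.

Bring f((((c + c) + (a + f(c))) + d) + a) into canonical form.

Answer: f(a + c + d + f(c))

Derivation:
Focus inside:  (((c + c) + (a + f(c))) + d) + a
Merge nested applications:  c + c + a + f(c) + d + a
Deduplicate:  drop duplicate c, a
Sort arguments:  a + c + d + f(c)
Put back:  f(a + c + d + f(c))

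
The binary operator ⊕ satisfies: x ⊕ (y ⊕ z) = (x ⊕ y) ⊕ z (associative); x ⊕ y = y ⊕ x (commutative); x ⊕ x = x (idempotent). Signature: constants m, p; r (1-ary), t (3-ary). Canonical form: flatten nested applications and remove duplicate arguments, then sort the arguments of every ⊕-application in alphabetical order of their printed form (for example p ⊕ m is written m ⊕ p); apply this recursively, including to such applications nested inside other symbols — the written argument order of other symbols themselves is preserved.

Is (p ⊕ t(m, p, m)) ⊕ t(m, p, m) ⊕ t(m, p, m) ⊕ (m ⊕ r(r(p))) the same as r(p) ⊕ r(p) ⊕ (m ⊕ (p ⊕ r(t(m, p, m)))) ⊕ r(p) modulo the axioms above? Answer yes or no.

Left:  (p ⊕ t(m, p, m)) ⊕ t(m, p, m) ⊕ t(m, p, m) ⊕ (m ⊕ r(r(p)))
  Merge nested applications:  p ⊕ t(m, p, m) ⊕ t(m, p, m) ⊕ t(m, p, m) ⊕ m ⊕ r(r(p))
  Drop duplicates:  drop duplicate t(m, p, m), t(m, p, m)
  Order the arguments:  m ⊕ p ⊕ r(r(p)) ⊕ t(m, p, m)
Right:  r(p) ⊕ r(p) ⊕ (m ⊕ (p ⊕ r(t(m, p, m)))) ⊕ r(p)
  Flatten:  r(p) ⊕ r(p) ⊕ m ⊕ p ⊕ r(t(m, p, m)) ⊕ r(p)
  Drop duplicates:  drop duplicate r(p), r(p)
  Order the arguments:  m ⊕ p ⊕ r(p) ⊕ r(t(m, p, m))

Answer: no — m ⊕ p ⊕ r(r(p)) ⊕ t(m, p, m) vs m ⊕ p ⊕ r(p) ⊕ r(t(m, p, m))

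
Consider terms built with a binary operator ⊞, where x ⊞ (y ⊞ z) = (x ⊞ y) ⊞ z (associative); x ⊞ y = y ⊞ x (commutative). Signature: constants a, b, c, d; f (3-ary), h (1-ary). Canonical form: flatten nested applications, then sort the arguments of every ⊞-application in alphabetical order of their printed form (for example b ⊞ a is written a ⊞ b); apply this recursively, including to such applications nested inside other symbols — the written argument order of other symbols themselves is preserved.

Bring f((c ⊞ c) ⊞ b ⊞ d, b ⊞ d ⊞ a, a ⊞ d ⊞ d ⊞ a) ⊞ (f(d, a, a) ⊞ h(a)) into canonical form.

Answer: f(b ⊞ c ⊞ c ⊞ d, a ⊞ b ⊞ d, a ⊞ a ⊞ d ⊞ d) ⊞ f(d, a, a) ⊞ h(a)

Derivation:
Flatten:  f((c ⊞ c) ⊞ b ⊞ d, b ⊞ d ⊞ a, a ⊞ d ⊞ d ⊞ a) ⊞ f(d, a, a) ⊞ h(a)
Simplify inside:  f((c ⊞ c) ⊞ b ⊞ d, b ⊞ d ⊞ a, a ⊞ d ⊞ d ⊞ a)  →  f(b ⊞ c ⊞ c ⊞ d, a ⊞ b ⊞ d, a ⊞ a ⊞ d ⊞ d)
Sort arguments:  f(b ⊞ c ⊞ c ⊞ d, a ⊞ b ⊞ d, a ⊞ a ⊞ d ⊞ d) ⊞ f(d, a, a) ⊞ h(a)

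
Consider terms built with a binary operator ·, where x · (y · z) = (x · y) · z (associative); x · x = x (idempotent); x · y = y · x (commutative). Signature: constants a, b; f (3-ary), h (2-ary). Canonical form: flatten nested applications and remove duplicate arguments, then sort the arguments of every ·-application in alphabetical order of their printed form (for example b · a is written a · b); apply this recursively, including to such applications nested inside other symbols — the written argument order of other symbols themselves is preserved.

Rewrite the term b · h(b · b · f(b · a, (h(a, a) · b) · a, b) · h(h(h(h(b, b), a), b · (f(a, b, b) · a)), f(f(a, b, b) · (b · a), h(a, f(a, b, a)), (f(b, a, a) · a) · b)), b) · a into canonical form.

Answer: a · b · h(b · f(a · b, a · b · h(a, a), b) · h(h(h(h(b, b), a), a · b · f(a, b, b)), f(a · b · f(a, b, b), h(a, f(a, b, a)), a · b · f(b, a, a))), b)

Derivation:
Inside:  h(b · b · f(b · a, (h(a, a) · b) · a, b) · h(h(h(h(b, b), a), b · (f(a, b, b) · a)), f(f(a, b, b) · (b · a), h(a, f(a, b, a)), (f(b, a, a) · a) · b)), b)  →  h(b · f(a · b, a · b · h(a, a), b) · h(h(h(h(b, b), a), a · b · f(a, b, b)), f(a · b · f(a, b, b), h(a, f(a, b, a)), a · b · f(b, a, a))), b)
Sort arguments:  a · b · h(b · f(a · b, a · b · h(a, a), b) · h(h(h(h(b, b), a), a · b · f(a, b, b)), f(a · b · f(a, b, b), h(a, f(a, b, a)), a · b · f(b, a, a))), b)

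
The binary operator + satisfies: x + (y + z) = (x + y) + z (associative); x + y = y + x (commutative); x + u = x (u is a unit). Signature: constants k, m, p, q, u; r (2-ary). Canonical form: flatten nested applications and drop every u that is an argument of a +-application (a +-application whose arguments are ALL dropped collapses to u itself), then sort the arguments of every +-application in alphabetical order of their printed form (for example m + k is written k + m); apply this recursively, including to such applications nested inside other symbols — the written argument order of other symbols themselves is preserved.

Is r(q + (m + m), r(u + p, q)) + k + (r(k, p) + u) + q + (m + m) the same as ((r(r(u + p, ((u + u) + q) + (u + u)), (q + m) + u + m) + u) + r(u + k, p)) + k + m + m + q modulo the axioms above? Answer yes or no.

Left:  r(q + (m + m), r(u + p, q)) + k + (r(k, p) + u) + q + (m + m)
  Flatten:  r(q + (m + m), r(u + p, q)) + k + r(k, p) + u + q + m + m
  Simplify inside:  r(q + (m + m), r(u + p, q))  →  r(m + m + q, r(p, q))
  Drop the unit:  drop u
  Order the arguments:  k + m + m + q + r(k, p) + r(m + m + q, r(p, q))
Right:  ((r(r(u + p, ((u + u) + q) + (u + u)), (q + m) + u + m) + u) + r(u + k, p)) + k + m + m + q
  Flatten:  r(r(u + p, ((u + u) + q) + (u + u)), (q + m) + u + m) + u + r(u + k, p) + k + m + m + q
  Simplify inside:  r(r(u + p, ((u + u) + q) + (u + u)), (q + m) + u + m)  →  r(r(p, q), m + m + q)
  Simplify inside:  r(u + k, p)  →  r(k, p)
  Drop the unit:  drop u
  Order the arguments:  k + m + m + q + r(k, p) + r(r(p, q), m + m + q)

Answer: no — k + m + m + q + r(k, p) + r(m + m + q, r(p, q)) vs k + m + m + q + r(k, p) + r(r(p, q), m + m + q)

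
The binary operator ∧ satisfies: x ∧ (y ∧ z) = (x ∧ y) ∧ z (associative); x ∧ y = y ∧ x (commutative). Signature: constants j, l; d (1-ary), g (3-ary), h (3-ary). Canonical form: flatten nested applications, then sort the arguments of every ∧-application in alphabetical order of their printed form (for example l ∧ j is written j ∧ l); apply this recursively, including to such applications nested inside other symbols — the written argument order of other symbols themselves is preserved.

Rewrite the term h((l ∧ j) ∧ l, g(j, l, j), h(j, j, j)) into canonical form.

Answer: h(j ∧ l ∧ l, g(j, l, j), h(j, j, j))

Derivation:
Descend into:  (l ∧ j) ∧ l
Un-nest:  l ∧ j ∧ l
Sort:  j ∧ l ∧ l
Reassemble:  h(j ∧ l ∧ l, g(j, l, j), h(j, j, j))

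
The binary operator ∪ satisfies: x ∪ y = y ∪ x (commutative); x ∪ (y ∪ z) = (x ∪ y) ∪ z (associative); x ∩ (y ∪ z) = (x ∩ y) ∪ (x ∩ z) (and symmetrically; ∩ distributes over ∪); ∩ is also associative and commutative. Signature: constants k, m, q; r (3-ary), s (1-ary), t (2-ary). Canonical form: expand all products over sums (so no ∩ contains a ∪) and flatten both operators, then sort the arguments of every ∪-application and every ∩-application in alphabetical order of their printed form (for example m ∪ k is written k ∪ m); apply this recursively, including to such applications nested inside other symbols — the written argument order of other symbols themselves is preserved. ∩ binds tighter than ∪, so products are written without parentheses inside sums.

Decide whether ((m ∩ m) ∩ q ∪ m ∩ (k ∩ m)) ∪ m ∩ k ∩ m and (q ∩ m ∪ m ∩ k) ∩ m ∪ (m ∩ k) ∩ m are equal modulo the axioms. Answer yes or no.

Left:  ((m ∩ m) ∩ q ∪ m ∩ (k ∩ m)) ∪ m ∩ k ∩ m
  Un-nest:  m ∩ m ∩ q ∪ k ∩ m ∩ m ∪ k ∩ m ∩ m
  Order the arguments:  k ∩ m ∩ m ∪ k ∩ m ∩ m ∪ m ∩ m ∩ q
Right:  (q ∩ m ∪ m ∩ k) ∩ m ∪ (m ∩ k) ∩ m
  Expand products over sums:  m ∩ m ∩ q ∪ k ∩ m ∩ m ∪ k ∩ m ∩ m
  Sort:  k ∩ m ∩ m ∪ k ∩ m ∩ m ∪ m ∩ m ∩ q

Answer: yes — both canonical forms are k ∩ m ∩ m ∪ k ∩ m ∩ m ∪ m ∩ m ∩ q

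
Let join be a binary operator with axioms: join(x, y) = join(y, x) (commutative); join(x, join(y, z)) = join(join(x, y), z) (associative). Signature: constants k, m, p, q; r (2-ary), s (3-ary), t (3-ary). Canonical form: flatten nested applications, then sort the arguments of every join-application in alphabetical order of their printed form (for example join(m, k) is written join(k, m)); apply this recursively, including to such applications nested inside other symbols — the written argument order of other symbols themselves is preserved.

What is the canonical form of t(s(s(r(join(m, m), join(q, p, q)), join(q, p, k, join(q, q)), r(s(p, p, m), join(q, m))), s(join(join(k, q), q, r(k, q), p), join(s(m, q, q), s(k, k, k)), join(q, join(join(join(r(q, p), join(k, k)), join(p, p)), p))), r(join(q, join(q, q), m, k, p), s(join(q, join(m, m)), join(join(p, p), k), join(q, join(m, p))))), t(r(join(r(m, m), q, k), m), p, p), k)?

Work inside:  join(q, join(join(join(r(q, p), join(k, k)), join(p, p)), p))
Un-nest:  join(q, r(q, p), k, k, p, p, p)
Sort:  join(k, k, p, p, p, q, r(q, p))
Put back:  t(s(s(r(join(m, m), join(p, q, q)), join(k, p, q, q, q), r(s(p, p, m), join(m, q))), s(join(k, p, q, q, r(k, q)), join(s(k, k, k), s(m, q, q)), join(k, k, p, p, p, q, r(q, p))), r(join(k, m, p, q, q, q), s(join(m, m, q), join(k, p, p), join(m, p, q)))), t(r(join(k, q, r(m, m)), m), p, p), k)

Answer: t(s(s(r(join(m, m), join(p, q, q)), join(k, p, q, q, q), r(s(p, p, m), join(m, q))), s(join(k, p, q, q, r(k, q)), join(s(k, k, k), s(m, q, q)), join(k, k, p, p, p, q, r(q, p))), r(join(k, m, p, q, q, q), s(join(m, m, q), join(k, p, p), join(m, p, q)))), t(r(join(k, q, r(m, m)), m), p, p), k)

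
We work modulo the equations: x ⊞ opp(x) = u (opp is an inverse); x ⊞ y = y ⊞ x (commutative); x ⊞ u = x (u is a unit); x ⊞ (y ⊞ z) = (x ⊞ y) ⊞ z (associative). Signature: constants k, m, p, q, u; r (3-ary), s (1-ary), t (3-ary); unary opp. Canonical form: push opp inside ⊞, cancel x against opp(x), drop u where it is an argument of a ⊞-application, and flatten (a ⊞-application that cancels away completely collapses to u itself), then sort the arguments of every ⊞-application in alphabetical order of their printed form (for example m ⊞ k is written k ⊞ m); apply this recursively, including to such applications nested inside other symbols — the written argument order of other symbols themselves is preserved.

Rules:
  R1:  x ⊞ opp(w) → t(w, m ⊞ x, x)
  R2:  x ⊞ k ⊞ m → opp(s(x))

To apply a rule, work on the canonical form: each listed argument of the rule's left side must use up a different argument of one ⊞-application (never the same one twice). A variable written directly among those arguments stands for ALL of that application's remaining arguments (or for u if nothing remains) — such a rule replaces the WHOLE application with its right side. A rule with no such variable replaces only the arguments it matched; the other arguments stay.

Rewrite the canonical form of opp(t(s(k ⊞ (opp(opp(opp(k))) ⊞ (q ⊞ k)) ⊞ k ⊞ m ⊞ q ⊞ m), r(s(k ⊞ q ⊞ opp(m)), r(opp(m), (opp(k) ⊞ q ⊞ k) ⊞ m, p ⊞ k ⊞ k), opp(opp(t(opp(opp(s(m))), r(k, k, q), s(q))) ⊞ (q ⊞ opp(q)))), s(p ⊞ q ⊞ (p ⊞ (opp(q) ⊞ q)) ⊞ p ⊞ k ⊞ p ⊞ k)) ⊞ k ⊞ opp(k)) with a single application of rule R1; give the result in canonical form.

Canonical form:  opp(t(s(k ⊞ k ⊞ m ⊞ m ⊞ q ⊞ q), r(s(k ⊞ opp(m) ⊞ q), r(opp(m), m ⊞ q, k ⊞ k ⊞ p), t(s(m), r(k, k, q), s(q))), s(k ⊞ k ⊞ p ⊞ p ⊞ p ⊞ p ⊞ q)))
Match R1:  consume opp(m);  w := m, x := k ⊞ q
Every leftover argument binds to the variable; the entire application is replaced.
New term:  opp(t(s(k ⊞ k ⊞ m ⊞ m ⊞ q ⊞ q), r(s(t(m, k ⊞ m ⊞ q, k ⊞ q)), r(opp(m), m ⊞ q, k ⊞ k ⊞ p), t(s(m), r(k, k, q), s(q))), s(k ⊞ k ⊞ p ⊞ p ⊞ p ⊞ p ⊞ q)))

Answer: opp(t(s(k ⊞ k ⊞ m ⊞ m ⊞ q ⊞ q), r(s(t(m, k ⊞ m ⊞ q, k ⊞ q)), r(opp(m), m ⊞ q, k ⊞ k ⊞ p), t(s(m), r(k, k, q), s(q))), s(k ⊞ k ⊞ p ⊞ p ⊞ p ⊞ p ⊞ q)))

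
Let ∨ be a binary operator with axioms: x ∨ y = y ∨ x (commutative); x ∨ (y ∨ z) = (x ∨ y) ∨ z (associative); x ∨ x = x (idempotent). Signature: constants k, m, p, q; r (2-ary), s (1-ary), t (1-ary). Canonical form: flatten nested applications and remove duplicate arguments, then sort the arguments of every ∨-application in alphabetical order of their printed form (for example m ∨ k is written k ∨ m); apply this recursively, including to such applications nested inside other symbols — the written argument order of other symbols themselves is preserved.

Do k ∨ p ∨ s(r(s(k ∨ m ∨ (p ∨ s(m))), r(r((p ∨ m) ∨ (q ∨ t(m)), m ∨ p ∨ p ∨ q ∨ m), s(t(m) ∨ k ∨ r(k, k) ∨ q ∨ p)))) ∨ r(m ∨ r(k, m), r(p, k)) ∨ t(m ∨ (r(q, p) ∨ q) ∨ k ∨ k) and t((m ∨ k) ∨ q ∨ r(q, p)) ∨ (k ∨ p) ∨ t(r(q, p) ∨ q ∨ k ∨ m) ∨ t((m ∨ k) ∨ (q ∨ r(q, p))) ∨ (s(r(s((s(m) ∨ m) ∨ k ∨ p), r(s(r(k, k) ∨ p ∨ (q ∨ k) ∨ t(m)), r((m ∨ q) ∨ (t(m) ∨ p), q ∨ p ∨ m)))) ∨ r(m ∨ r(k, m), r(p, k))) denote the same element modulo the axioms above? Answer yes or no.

Answer: no — k ∨ p ∨ r(m ∨ r(k, m), r(p, k)) ∨ s(r(s(k ∨ m ∨ p ∨ s(m)), r(r(m ∨ p ∨ q ∨ t(m), m ∨ p ∨ q), s(k ∨ p ∨ q ∨ r(k, k) ∨ t(m))))) ∨ t(k ∨ m ∨ q ∨ r(q, p)) vs k ∨ p ∨ r(m ∨ r(k, m), r(p, k)) ∨ s(r(s(k ∨ m ∨ p ∨ s(m)), r(s(k ∨ p ∨ q ∨ r(k, k) ∨ t(m)), r(m ∨ p ∨ q ∨ t(m), m ∨ p ∨ q)))) ∨ t(k ∨ m ∨ q ∨ r(q, p))

Derivation:
Left:  k ∨ p ∨ s(r(s(k ∨ m ∨ (p ∨ s(m))), r(r((p ∨ m) ∨ (q ∨ t(m)), m ∨ p ∨ p ∨ q ∨ m), s(t(m) ∨ k ∨ r(k, k) ∨ q ∨ p)))) ∨ r(m ∨ r(k, m), r(p, k)) ∨ t(m ∨ (r(q, p) ∨ q) ∨ k ∨ k)
  Simplify inside:  s(r(s(k ∨ m ∨ (p ∨ s(m))), r(r((p ∨ m) ∨ (q ∨ t(m)), m ∨ p ∨ p ∨ q ∨ m), s(t(m) ∨ k ∨ r(k, k) ∨ q ∨ p))))  →  s(r(s(k ∨ m ∨ p ∨ s(m)), r(r(m ∨ p ∨ q ∨ t(m), m ∨ p ∨ q), s(k ∨ p ∨ q ∨ r(k, k) ∨ t(m)))))
  Inside:  t(m ∨ (r(q, p) ∨ q) ∨ k ∨ k)  →  t(k ∨ m ∨ q ∨ r(q, p))
  Order the arguments:  k ∨ p ∨ r(m ∨ r(k, m), r(p, k)) ∨ s(r(s(k ∨ m ∨ p ∨ s(m)), r(r(m ∨ p ∨ q ∨ t(m), m ∨ p ∨ q), s(k ∨ p ∨ q ∨ r(k, k) ∨ t(m))))) ∨ t(k ∨ m ∨ q ∨ r(q, p))
Right:  t((m ∨ k) ∨ q ∨ r(q, p)) ∨ (k ∨ p) ∨ t(r(q, p) ∨ q ∨ k ∨ m) ∨ t((m ∨ k) ∨ (q ∨ r(q, p))) ∨ (s(r(s((s(m) ∨ m) ∨ k ∨ p), r(s(r(k, k) ∨ p ∨ (q ∨ k) ∨ t(m)), r((m ∨ q) ∨ (t(m) ∨ p), q ∨ p ∨ m)))) ∨ r(m ∨ r(k, m), r(p, k)))
  Un-nest:  t((m ∨ k) ∨ q ∨ r(q, p)) ∨ k ∨ p ∨ t(r(q, p) ∨ q ∨ k ∨ m) ∨ t((m ∨ k) ∨ (q ∨ r(q, p))) ∨ s(r(s((s(m) ∨ m) ∨ k ∨ p), r(s(r(k, k) ∨ p ∨ (q ∨ k) ∨ t(m)), r((m ∨ q) ∨ (t(m) ∨ p), q ∨ p ∨ m)))) ∨ r(m ∨ r(k, m), r(p, k))
  Inside:  t((m ∨ k) ∨ q ∨ r(q, p))  →  t(k ∨ m ∨ q ∨ r(q, p))
  Canonicalize subterm:  t(r(q, p) ∨ q ∨ k ∨ m)  →  t(k ∨ m ∨ q ∨ r(q, p))
  Inside:  t((m ∨ k) ∨ (q ∨ r(q, p)))  →  t(k ∨ m ∨ q ∨ r(q, p))
  Deduplicate:  drop duplicate t(k ∨ m ∨ q ∨ r(q, p)), t(k ∨ m ∨ q ∨ r(q, p))
  Sort arguments:  k ∨ p ∨ r(m ∨ r(k, m), r(p, k)) ∨ s(r(s(k ∨ m ∨ p ∨ s(m)), r(s(k ∨ p ∨ q ∨ r(k, k) ∨ t(m)), r(m ∨ p ∨ q ∨ t(m), m ∨ p ∨ q)))) ∨ t(k ∨ m ∨ q ∨ r(q, p))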